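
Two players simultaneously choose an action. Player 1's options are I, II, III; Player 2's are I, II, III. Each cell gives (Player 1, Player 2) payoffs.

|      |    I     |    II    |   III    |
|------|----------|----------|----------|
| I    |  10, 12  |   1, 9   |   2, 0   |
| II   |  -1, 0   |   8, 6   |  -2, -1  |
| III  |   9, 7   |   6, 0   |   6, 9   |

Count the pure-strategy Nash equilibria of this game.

Both I: Player 1 gets 10 (best alternative 9); Player 2 gets 12 (best alternative 9). Neither deviates — NE.
Both II: Player 1 gets 8 (best alternative 6); Player 2 gets 6 (best alternative 0). Neither deviates — NE.
Both III: Player 1 gets 6 (best alternative 2); Player 2 gets 9 (best alternative 7). Neither deviates — NE.
(I, III) is not a NE: Player 1 would switch to III (6 > 2).
No other cell survives both best-response checks, so there are 3 pure NE.

3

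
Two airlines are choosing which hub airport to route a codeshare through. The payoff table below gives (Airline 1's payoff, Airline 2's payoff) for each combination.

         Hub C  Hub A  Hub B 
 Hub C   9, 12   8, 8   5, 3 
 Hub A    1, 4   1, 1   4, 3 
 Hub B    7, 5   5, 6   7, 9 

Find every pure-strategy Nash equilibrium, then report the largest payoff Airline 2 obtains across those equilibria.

Both Hub C is a pure NE (Airline 1: 9 ≥ 7; Airline 2: 12 ≥ 8). Airline 2 gets 12.
Both Hub B is a pure NE (Airline 1: 7 ≥ 5; Airline 2: 9 ≥ 6). Airline 2 gets 9.
Every other cell has a profitable deviation for at least one player. Highest of {12, 9} is 12.

12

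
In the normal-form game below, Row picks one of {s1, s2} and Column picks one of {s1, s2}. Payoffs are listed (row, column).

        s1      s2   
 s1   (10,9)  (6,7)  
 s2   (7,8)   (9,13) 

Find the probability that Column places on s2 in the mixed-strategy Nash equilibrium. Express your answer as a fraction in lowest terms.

1/2

Column's mix q on s1 must make Row indifferent between s1 and s2.
Row's payoff from s1: 10q + 6(1−q). From s2: 7q + 9(1−q).
Set equal: 3q = 3(1−q) → q = 3/6 = 1/2.
Probability on s2 is 1 − 1/2 = 1/2.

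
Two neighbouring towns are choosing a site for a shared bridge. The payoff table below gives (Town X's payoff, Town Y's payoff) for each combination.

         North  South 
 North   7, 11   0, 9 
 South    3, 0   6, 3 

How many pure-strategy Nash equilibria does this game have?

2

Both North: Town X gets 7 (best alternative 3); Town Y gets 11 (best alternative 9). Neither deviates — NE.
Both South: Town X gets 6 (best alternative 0); Town Y gets 3 (best alternative 0). Neither deviates — NE.
(North, South) is not a NE: Town X would switch to South (6 > 0).
No other cell survives both best-response checks, so there are 2 pure NE.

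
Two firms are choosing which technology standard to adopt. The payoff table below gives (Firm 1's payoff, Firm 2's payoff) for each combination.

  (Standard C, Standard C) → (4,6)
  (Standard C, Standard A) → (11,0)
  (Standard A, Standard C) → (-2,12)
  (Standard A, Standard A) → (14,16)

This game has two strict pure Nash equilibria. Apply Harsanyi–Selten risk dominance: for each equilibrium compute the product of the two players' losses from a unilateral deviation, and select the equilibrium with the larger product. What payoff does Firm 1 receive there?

4

At both Standard C: Firm 1 loses 4 − (-2) = 6 by deviating; Firm 2 loses 6 − 0 = 6. Product = 6·6 = 36.
At both Standard A: Firm 1 loses 14 − 11 = 3 by deviating; Firm 2 loses 16 − 12 = 4. Product = 3·4 = 12.
36 > 12, so both Standard C is risk-dominant. Firm 1's payoff there is 4.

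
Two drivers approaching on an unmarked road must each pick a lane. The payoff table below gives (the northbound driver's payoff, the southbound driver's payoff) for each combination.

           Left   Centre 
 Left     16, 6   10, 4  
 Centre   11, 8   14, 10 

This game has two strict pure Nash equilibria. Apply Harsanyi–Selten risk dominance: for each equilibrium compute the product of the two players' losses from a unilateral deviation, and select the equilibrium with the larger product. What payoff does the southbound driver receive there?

6

At both Left: the northbound driver loses 16 − 11 = 5 by deviating; the southbound driver loses 6 − 4 = 2. Product = 5·2 = 10.
At both Centre: the northbound driver loses 14 − 10 = 4 by deviating; the southbound driver loses 10 − 8 = 2. Product = 4·2 = 8.
10 > 8, so both Left is risk-dominant. The southbound driver's payoff there is 6.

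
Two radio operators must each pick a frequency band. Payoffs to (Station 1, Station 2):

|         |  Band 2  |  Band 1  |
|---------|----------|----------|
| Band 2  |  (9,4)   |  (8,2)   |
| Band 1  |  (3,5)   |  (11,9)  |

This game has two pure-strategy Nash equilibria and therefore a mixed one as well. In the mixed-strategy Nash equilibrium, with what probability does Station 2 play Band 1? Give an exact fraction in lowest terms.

Station 2's mix q on Band 2 must make Station 1 indifferent between Band 2 and Band 1.
Station 1's payoff from Band 2: 9q + 8(1−q). From Band 1: 3q + 11(1−q).
Set equal: 6q = 3(1−q) → q = 3/9 = 1/3.
Probability on Band 1 is 1 − 1/3 = 2/3.

2/3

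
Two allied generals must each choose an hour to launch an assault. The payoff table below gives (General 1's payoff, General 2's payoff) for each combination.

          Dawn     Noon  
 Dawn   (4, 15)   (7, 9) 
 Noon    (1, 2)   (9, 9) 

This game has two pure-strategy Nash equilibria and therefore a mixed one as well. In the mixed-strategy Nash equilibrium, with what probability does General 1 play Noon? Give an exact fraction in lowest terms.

6/13

General 1's mix p on Dawn must make General 2 indifferent between Dawn and Noon.
General 2's payoff from Dawn: 15p + 2(1−p). From Noon: 9p + 9(1−p).
Set equal: 6p = 7(1−p) → p = 7/13.
Probability on Noon is 1 − 7/13 = 6/13.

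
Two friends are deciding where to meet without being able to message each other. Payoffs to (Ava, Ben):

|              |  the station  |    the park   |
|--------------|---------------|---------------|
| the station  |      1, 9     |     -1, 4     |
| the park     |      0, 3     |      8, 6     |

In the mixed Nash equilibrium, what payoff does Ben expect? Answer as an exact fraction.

Ava mixes with probability p on the station, chosen so Ben is indifferent: 9p + 3(1−p) = 4p + 6(1−p) gives p = 3/8.
Ben's expected payoff is 9·3/8 + 3·5/8 = 21/4.

21/4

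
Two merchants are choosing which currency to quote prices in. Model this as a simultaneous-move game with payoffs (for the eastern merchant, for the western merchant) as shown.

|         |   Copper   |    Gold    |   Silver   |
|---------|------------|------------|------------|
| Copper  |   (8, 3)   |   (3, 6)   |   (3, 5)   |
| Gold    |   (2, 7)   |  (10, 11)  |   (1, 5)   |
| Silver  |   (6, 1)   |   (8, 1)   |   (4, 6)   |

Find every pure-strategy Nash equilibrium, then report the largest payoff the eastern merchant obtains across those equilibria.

Both Gold is a pure NE (the eastern merchant: 10 ≥ 8; the western merchant: 11 ≥ 7). The eastern merchant gets 10.
Both Silver is a pure NE (the eastern merchant: 4 ≥ 3; the western merchant: 6 ≥ 1). The eastern merchant gets 4.
Every other cell has a profitable deviation for at least one player. Highest of {10, 4} is 10.

10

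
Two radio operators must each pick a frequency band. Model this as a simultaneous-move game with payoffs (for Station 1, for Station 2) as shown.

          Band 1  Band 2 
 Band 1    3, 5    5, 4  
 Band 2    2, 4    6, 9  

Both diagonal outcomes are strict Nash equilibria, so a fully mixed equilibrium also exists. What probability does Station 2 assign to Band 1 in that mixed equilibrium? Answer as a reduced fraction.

Station 2's mix q on Band 1 must make Station 1 indifferent between Band 1 and Band 2.
Station 1's payoff from Band 1: 3q + 5(1−q). From Band 2: 2q + 6(1−q).
Set equal: 1q = 1(1−q) → q = 1/2.

1/2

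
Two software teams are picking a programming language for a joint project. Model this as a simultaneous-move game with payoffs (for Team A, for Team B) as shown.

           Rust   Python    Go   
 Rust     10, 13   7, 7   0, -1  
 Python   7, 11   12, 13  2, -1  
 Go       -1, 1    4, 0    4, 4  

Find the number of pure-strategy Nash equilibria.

3

Both Rust: Team A gets 10 (best alternative 7); Team B gets 13 (best alternative 7). Neither deviates — NE.
Both Python: Team A gets 12 (best alternative 7); Team B gets 13 (best alternative 11). Neither deviates — NE.
Both Go: Team A gets 4 (best alternative 2); Team B gets 4 (best alternative 1). Neither deviates — NE.
(Go, Python) is not a NE: Team A would switch to Python (12 > 4).
No other cell survives both best-response checks, so there are 3 pure NE.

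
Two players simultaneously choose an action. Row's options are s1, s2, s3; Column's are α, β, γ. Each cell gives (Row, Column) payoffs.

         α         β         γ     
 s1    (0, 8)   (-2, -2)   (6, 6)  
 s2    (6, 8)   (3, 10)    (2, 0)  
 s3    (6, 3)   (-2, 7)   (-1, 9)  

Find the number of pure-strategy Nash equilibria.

1

(s2, β): Row gets 3 (best alternative -2); Column gets 10 (best alternative 8). Neither deviates — NE.
(s1, α) is not a NE: Row would switch to s2 (6 > 0).
No other cell survives both best-response checks, so there is 1 pure NE.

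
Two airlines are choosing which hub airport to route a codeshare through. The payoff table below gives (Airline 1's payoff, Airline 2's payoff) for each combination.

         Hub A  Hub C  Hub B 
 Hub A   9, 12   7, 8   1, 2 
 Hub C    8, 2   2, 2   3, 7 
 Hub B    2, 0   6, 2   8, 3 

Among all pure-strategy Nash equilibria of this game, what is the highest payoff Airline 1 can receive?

9

Both Hub A is a pure NE (Airline 1: 9 ≥ 8; Airline 2: 12 ≥ 8). Airline 1 gets 9.
Both Hub B is a pure NE (Airline 1: 8 ≥ 3; Airline 2: 3 ≥ 2). Airline 1 gets 8.
Every other cell has a profitable deviation for at least one player. Highest of {9, 8} is 9.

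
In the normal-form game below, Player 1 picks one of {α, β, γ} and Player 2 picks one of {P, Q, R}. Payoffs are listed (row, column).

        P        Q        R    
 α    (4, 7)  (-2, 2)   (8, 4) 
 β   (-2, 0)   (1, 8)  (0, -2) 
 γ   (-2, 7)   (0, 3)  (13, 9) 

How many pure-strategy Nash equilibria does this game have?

3

(α, P): Player 1 gets 4 (best alternative -2); Player 2 gets 7 (best alternative 4). Neither deviates — NE.
(β, Q): Player 1 gets 1 (best alternative 0); Player 2 gets 8 (best alternative 0). Neither deviates — NE.
(γ, R): Player 1 gets 13 (best alternative 8); Player 2 gets 9 (best alternative 7). Neither deviates — NE.
(α, R) is not a NE: Player 1 would switch to γ (13 > 8).
No other cell survives both best-response checks, so there are 3 pure NE.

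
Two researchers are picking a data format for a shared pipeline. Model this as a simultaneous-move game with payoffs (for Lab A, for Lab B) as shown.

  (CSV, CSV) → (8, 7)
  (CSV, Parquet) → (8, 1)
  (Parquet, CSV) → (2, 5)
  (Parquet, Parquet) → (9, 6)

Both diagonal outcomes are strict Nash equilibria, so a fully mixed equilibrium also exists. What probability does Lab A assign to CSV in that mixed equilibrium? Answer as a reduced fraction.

1/7

Lab A's mix p on CSV must make Lab B indifferent between CSV and Parquet.
Lab B's payoff from CSV: 7p + 5(1−p). From Parquet: 1p + 6(1−p).
Set equal: 6p = 1(1−p) → p = 1/7.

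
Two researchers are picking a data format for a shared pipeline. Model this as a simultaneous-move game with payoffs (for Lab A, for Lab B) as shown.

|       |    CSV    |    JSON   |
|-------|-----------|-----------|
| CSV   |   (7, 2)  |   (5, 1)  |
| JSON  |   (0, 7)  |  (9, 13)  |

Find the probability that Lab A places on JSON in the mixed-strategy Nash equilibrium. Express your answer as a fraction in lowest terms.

1/7

Lab A's mix p on CSV must make Lab B indifferent between CSV and JSON.
Lab B's payoff from CSV: 2p + 7(1−p). From JSON: 1p + 13(1−p).
Set equal: 1p = 6(1−p) → p = 6/7.
Probability on JSON is 1 − 6/7 = 1/7.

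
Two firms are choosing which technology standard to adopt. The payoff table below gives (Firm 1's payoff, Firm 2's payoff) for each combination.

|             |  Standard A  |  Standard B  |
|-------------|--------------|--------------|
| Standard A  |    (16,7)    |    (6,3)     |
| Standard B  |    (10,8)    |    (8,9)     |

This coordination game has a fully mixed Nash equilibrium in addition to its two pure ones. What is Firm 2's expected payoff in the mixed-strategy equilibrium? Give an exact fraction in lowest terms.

39/5

Firm 1 mixes with probability p on Standard A, chosen so Firm 2 is indifferent: 7p + 8(1−p) = 3p + 9(1−p) gives p = 1/5.
Firm 2's expected payoff is 7·1/5 + 8·4/5 = 39/5.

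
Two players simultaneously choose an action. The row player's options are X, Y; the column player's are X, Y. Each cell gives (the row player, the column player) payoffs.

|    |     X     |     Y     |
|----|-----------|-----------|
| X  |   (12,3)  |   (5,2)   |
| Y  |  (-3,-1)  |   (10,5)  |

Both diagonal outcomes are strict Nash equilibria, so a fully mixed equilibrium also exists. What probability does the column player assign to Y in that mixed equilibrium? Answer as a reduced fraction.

3/4

The column player's mix q on X must make the row player indifferent between X and Y.
The row player's payoff from X: 12q + 5(1−q). From Y: (-3)q + 10(1−q).
Set equal: 15q = 5(1−q) → q = 5/20 = 1/4.
Probability on Y is 1 − 1/4 = 3/4.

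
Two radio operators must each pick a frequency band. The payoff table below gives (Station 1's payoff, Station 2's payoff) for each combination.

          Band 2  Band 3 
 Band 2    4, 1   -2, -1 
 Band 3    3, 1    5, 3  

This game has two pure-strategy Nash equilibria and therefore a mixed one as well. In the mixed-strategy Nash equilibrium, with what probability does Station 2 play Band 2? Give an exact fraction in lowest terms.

7/8

Station 2's mix q on Band 2 must make Station 1 indifferent between Band 2 and Band 3.
Station 1's payoff from Band 2: 4q + (-2)(1−q). From Band 3: 3q + 5(1−q).
Set equal: 1q = 7(1−q) → q = 7/8.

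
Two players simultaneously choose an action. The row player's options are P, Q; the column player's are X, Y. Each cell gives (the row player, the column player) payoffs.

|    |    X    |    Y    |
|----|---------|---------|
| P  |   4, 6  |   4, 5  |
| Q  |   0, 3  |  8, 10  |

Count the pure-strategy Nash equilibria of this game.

2

(P, X): the row player gets 4 (best alternative 0); the column player gets 6 (best alternative 5). Neither deviates — NE.
(Q, Y): the row player gets 8 (best alternative 4); the column player gets 10 (best alternative 3). Neither deviates — NE.
(Q, X) is not a NE: the row player would switch to P (4 > 0).
No other cell survives both best-response checks, so there are 2 pure NE.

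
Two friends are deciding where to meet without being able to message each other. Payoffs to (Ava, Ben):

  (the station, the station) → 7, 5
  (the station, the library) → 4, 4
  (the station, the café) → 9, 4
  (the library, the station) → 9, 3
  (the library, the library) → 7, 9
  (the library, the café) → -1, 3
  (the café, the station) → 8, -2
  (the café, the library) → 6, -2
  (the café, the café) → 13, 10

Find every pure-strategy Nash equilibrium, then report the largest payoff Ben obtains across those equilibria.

10

Both the library is a pure NE (Ava: 7 ≥ 6; Ben: 9 ≥ 3). Ben gets 9.
Both the café is a pure NE (Ava: 13 ≥ 9; Ben: 10 ≥ -2). Ben gets 10.
Every other cell has a profitable deviation for at least one player. Highest of {9, 10} is 10.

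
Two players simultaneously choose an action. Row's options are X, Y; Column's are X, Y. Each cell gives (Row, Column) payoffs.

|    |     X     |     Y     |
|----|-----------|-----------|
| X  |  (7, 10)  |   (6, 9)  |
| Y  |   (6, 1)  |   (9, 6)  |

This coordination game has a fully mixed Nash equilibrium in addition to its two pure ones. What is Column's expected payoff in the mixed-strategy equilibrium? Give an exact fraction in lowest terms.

Row mixes with probability p on X, chosen so Column is indifferent: 10p + 1(1−p) = 9p + 6(1−p) gives p = 5/6.
Column's expected payoff is 10·5/6 + 1·1/6 = 17/2.

17/2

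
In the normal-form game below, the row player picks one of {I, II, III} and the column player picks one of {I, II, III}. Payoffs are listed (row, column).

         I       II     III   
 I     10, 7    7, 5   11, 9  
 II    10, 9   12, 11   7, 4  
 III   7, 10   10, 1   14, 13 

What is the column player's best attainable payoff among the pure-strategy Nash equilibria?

13

Both II is a pure NE (the row player: 12 ≥ 10; the column player: 11 ≥ 9). The column player gets 11.
Both III is a pure NE (the row player: 14 ≥ 11; the column player: 13 ≥ 10). The column player gets 13.
Every other cell has a profitable deviation for at least one player. Highest of {11, 13} is 13.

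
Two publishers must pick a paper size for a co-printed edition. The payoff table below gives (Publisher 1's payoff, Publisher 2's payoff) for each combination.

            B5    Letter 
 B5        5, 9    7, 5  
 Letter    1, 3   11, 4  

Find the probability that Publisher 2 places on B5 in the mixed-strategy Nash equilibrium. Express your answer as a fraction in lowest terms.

Publisher 2's mix q on B5 must make Publisher 1 indifferent between B5 and Letter.
Publisher 1's payoff from B5: 5q + 7(1−q). From Letter: 1q + 11(1−q).
Set equal: 4q = 4(1−q) → q = 4/8 = 1/2.

1/2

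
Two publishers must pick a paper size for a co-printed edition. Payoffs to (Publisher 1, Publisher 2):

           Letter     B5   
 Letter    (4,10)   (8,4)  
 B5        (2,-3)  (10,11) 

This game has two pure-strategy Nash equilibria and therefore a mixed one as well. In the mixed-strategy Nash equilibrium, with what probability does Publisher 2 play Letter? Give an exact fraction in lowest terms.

1/2

Publisher 2's mix q on Letter must make Publisher 1 indifferent between Letter and B5.
Publisher 1's payoff from Letter: 4q + 8(1−q). From B5: 2q + 10(1−q).
Set equal: 2q = 2(1−q) → q = 2/4 = 1/2.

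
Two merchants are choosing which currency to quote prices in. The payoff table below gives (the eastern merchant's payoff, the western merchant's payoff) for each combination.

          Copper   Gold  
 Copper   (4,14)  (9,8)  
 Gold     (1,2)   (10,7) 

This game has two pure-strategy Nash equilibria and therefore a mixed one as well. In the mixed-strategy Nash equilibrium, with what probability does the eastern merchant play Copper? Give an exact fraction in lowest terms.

The eastern merchant's mix p on Copper must make the western merchant indifferent between Copper and Gold.
The western merchant's payoff from Copper: 14p + 2(1−p). From Gold: 8p + 7(1−p).
Set equal: 6p = 5(1−p) → p = 5/11.

5/11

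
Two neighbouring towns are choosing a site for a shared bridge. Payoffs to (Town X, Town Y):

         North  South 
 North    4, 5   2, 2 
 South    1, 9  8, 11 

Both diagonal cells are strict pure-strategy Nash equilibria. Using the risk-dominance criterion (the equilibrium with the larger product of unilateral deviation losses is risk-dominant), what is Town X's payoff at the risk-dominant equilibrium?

At both North: Town X loses 4 − 1 = 3 by deviating; Town Y loses 5 − 2 = 3. Product = 3·3 = 9.
At both South: Town X loses 8 − 2 = 6 by deviating; Town Y loses 11 − 9 = 2. Product = 6·2 = 12.
12 > 9, so both South is risk-dominant. Town X's payoff there is 8.

8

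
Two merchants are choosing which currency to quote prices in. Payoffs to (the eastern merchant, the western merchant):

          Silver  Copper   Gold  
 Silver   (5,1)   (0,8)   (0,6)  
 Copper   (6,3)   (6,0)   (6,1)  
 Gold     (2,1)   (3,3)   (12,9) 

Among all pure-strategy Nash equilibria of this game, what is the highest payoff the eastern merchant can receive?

12

(Copper, Silver) is a pure NE (the eastern merchant: 6 ≥ 5; the western merchant: 3 ≥ 1). The eastern merchant gets 6.
Both Gold is a pure NE (the eastern merchant: 12 ≥ 6; the western merchant: 9 ≥ 3). The eastern merchant gets 12.
Every other cell has a profitable deviation for at least one player. Highest of {6, 12} is 12.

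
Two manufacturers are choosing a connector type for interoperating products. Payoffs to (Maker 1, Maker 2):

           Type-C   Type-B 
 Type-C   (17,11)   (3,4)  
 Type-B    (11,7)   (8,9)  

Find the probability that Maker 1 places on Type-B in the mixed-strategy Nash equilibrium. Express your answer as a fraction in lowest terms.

7/9

Maker 1's mix p on Type-C must make Maker 2 indifferent between Type-C and Type-B.
Maker 2's payoff from Type-C: 11p + 7(1−p). From Type-B: 4p + 9(1−p).
Set equal: 7p = 2(1−p) → p = 2/9.
Probability on Type-B is 1 − 2/9 = 7/9.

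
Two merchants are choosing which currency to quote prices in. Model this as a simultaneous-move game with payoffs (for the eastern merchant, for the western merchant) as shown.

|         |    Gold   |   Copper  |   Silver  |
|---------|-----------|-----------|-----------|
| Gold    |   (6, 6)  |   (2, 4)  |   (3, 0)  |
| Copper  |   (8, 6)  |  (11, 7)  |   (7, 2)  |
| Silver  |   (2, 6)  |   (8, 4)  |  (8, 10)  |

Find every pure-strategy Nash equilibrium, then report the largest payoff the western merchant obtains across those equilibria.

Both Copper is a pure NE (the eastern merchant: 11 ≥ 8; the western merchant: 7 ≥ 6). The western merchant gets 7.
Both Silver is a pure NE (the eastern merchant: 8 ≥ 7; the western merchant: 10 ≥ 6). The western merchant gets 10.
Every other cell has a profitable deviation for at least one player. Highest of {7, 10} is 10.

10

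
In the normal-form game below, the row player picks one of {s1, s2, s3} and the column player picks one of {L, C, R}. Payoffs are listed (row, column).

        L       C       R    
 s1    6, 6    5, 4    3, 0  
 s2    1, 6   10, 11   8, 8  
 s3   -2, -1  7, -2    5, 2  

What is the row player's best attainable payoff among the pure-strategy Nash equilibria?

10

(s1, L) is a pure NE (the row player: 6 ≥ 1; the column player: 6 ≥ 4). The row player gets 6.
(s2, C) is a pure NE (the row player: 10 ≥ 7; the column player: 11 ≥ 8). The row player gets 10.
Every other cell has a profitable deviation for at least one player. Highest of {6, 10} is 10.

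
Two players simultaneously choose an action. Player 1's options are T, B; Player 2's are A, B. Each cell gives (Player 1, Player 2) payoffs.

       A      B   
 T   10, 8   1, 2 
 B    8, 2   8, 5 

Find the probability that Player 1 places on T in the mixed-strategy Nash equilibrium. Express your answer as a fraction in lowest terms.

1/3

Player 1's mix p on T must make Player 2 indifferent between A and B.
Player 2's payoff from A: 8p + 2(1−p). From B: 2p + 5(1−p).
Set equal: 6p = 3(1−p) → p = 3/9 = 1/3.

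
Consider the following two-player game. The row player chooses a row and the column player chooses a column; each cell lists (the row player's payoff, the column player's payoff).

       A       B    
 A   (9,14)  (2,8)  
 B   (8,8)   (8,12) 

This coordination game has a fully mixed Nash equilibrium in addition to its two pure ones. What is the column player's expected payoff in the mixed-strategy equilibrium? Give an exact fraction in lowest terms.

The row player mixes with probability p on A, chosen so the column player is indifferent: 14p + 8(1−p) = 8p + 12(1−p) gives p = 2/5.
The column player's expected payoff is 14·2/5 + 8·3/5 = 52/5.

52/5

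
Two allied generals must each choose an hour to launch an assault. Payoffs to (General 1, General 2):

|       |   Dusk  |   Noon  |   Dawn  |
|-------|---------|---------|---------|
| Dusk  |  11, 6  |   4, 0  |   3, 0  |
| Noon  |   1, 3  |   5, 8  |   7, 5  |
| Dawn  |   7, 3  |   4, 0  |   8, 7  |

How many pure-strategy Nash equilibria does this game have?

3

Both Dusk: General 1 gets 11 (best alternative 7); General 2 gets 6 (best alternative 0). Neither deviates — NE.
Both Noon: General 1 gets 5 (best alternative 4); General 2 gets 8 (best alternative 5). Neither deviates — NE.
Both Dawn: General 1 gets 8 (best alternative 7); General 2 gets 7 (best alternative 3). Neither deviates — NE.
(Noon, Dusk) is not a NE: General 1 would switch to Dusk (11 > 1).
No other cell survives both best-response checks, so there are 3 pure NE.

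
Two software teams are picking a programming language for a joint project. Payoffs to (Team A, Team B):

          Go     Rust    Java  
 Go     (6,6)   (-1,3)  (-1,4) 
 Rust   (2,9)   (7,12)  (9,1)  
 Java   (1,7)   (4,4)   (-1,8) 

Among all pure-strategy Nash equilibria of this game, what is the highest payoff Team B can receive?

Both Go is a pure NE (Team A: 6 ≥ 2; Team B: 6 ≥ 4). Team B gets 6.
Both Rust is a pure NE (Team A: 7 ≥ 4; Team B: 12 ≥ 9). Team B gets 12.
Every other cell has a profitable deviation for at least one player. Highest of {6, 12} is 12.

12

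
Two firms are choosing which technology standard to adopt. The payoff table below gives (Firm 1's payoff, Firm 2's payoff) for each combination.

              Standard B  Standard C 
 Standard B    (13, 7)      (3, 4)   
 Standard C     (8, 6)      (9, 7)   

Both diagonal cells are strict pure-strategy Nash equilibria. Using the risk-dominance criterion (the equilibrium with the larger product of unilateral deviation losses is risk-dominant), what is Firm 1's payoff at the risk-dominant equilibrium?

At both Standard B: Firm 1 loses 13 − 8 = 5 by deviating; Firm 2 loses 7 − 4 = 3. Product = 5·3 = 15.
At both Standard C: Firm 1 loses 9 − 3 = 6 by deviating; Firm 2 loses 7 − 6 = 1. Product = 6·1 = 6.
15 > 6, so both Standard B is risk-dominant. Firm 1's payoff there is 13.

13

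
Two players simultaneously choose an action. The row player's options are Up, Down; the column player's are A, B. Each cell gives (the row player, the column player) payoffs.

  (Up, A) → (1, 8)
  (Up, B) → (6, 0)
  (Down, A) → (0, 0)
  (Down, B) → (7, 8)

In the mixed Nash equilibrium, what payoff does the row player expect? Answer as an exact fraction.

The column player mixes with probability q on A, chosen so the row player is indifferent: 1q + 6(1−q) = 0q + 7(1−q) gives q = 1/2.
The row player's expected payoff (from either row, since indifferent) is 1·1/2 + 6·1/2 = 7/2.

7/2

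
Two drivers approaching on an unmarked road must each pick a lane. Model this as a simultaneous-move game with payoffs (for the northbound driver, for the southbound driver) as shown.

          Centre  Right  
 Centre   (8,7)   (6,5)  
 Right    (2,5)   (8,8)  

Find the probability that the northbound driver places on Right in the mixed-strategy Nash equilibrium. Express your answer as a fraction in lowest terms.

The northbound driver's mix p on Centre must make the southbound driver indifferent between Centre and Right.
The southbound driver's payoff from Centre: 7p + 5(1−p). From Right: 5p + 8(1−p).
Set equal: 2p = 3(1−p) → p = 3/5.
Probability on Right is 1 − 3/5 = 2/5.

2/5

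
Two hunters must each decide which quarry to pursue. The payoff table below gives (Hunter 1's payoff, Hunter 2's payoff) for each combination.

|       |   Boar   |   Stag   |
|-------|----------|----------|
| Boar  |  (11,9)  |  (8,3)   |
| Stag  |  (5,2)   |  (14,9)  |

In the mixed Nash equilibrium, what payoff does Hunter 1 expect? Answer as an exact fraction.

19/2

Hunter 2 mixes with probability q on Boar, chosen so Hunter 1 is indifferent: 11q + 8(1−q) = 5q + 14(1−q) gives q = 1/2.
Hunter 1's expected payoff (from either row, since indifferent) is 11·1/2 + 8·1/2 = 19/2.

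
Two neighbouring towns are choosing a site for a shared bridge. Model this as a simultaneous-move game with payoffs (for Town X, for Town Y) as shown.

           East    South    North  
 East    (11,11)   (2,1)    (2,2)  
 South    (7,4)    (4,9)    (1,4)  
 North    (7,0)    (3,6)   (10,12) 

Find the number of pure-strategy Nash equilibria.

3

Both East: Town X gets 11 (best alternative 7); Town Y gets 11 (best alternative 2). Neither deviates — NE.
Both South: Town X gets 4 (best alternative 3); Town Y gets 9 (best alternative 4). Neither deviates — NE.
Both North: Town X gets 10 (best alternative 2); Town Y gets 12 (best alternative 6). Neither deviates — NE.
(East, South) is not a NE: Town X would switch to South (4 > 2).
No other cell survives both best-response checks, so there are 3 pure NE.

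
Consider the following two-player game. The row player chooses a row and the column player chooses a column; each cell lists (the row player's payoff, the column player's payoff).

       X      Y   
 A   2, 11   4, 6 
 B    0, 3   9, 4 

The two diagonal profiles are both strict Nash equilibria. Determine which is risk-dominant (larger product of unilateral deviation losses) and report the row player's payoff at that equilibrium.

At (A, X): the row player loses 2 − 0 = 2 by deviating; the column player loses 11 − 6 = 5. Product = 2·5 = 10.
At (B, Y): the row player loses 9 − 4 = 5 by deviating; the column player loses 4 − 3 = 1. Product = 5·1 = 5.
10 > 5, so (A, X) is risk-dominant. The row player's payoff there is 2.

2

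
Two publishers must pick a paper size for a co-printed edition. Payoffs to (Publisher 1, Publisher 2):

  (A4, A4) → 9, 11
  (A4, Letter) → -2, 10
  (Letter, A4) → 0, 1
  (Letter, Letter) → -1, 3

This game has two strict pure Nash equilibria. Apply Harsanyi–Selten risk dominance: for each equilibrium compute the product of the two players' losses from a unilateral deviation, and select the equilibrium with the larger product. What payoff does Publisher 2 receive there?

11

At both A4: Publisher 1 loses 9 − 0 = 9 by deviating; Publisher 2 loses 11 − 10 = 1. Product = 9·1 = 9.
At both Letter: Publisher 1 loses -1 − (-2) = 1 by deviating; Publisher 2 loses 3 − 1 = 2. Product = 1·2 = 2.
9 > 2, so both A4 is risk-dominant. Publisher 2's payoff there is 11.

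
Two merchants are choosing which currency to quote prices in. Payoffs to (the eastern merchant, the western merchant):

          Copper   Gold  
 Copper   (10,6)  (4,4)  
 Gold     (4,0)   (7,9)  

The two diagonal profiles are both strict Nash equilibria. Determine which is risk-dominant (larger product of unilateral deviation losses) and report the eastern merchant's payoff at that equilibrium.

At both Copper: the eastern merchant loses 10 − 4 = 6 by deviating; the western merchant loses 6 − 4 = 2. Product = 6·2 = 12.
At both Gold: the eastern merchant loses 7 − 4 = 3 by deviating; the western merchant loses 9 − 0 = 9. Product = 3·9 = 27.
27 > 12, so both Gold is risk-dominant. The eastern merchant's payoff there is 7.

7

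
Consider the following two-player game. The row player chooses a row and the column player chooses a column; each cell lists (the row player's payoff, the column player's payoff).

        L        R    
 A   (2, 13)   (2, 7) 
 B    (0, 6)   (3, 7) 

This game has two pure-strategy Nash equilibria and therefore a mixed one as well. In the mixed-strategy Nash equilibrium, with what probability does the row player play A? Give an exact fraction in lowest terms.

The row player's mix p on A must make the column player indifferent between L and R.
The column player's payoff from L: 13p + 6(1−p). From R: 7p + 7(1−p).
Set equal: 6p = 1(1−p) → p = 1/7.

1/7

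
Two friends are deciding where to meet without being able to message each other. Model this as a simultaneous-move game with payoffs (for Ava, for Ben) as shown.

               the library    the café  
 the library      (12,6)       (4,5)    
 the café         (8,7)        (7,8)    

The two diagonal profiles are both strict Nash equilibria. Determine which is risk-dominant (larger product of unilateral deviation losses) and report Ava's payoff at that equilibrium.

12

At both the library: Ava loses 12 − 8 = 4 by deviating; Ben loses 6 − 5 = 1. Product = 4·1 = 4.
At both the café: Ava loses 7 − 4 = 3 by deviating; Ben loses 8 − 7 = 1. Product = 3·1 = 3.
4 > 3, so both the library is risk-dominant. Ava's payoff there is 12.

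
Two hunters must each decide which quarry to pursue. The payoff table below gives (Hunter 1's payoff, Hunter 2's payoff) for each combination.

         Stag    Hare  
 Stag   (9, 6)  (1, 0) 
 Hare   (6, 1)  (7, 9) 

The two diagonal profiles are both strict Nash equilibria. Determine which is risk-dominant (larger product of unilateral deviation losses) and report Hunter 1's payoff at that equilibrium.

At both Stag: Hunter 1 loses 9 − 6 = 3 by deviating; Hunter 2 loses 6 − 0 = 6. Product = 3·6 = 18.
At both Hare: Hunter 1 loses 7 − 1 = 6 by deviating; Hunter 2 loses 9 − 1 = 8. Product = 6·8 = 48.
48 > 18, so both Hare is risk-dominant. Hunter 1's payoff there is 7.

7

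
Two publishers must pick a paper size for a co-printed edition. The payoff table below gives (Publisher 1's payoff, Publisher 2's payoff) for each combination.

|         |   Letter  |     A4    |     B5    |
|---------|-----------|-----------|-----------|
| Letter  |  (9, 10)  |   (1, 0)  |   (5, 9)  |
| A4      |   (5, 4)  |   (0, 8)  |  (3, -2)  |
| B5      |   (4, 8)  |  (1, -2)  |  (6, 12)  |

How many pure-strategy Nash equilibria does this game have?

Both Letter: Publisher 1 gets 9 (best alternative 5); Publisher 2 gets 10 (best alternative 9). Neither deviates — NE.
Both B5: Publisher 1 gets 6 (best alternative 5); Publisher 2 gets 12 (best alternative 8). Neither deviates — NE.
Both A4 is not a NE: Publisher 1 would switch to Letter (1 > 0).
No other cell survives both best-response checks, so there are 2 pure NE.

2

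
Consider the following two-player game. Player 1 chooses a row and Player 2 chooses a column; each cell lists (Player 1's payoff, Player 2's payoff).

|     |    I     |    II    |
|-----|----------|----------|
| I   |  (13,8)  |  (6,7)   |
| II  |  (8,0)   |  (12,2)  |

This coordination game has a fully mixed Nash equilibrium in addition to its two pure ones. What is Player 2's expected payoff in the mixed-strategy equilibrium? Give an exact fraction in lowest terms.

Player 1 mixes with probability p on I, chosen so Player 2 is indifferent: 8p + 0(1−p) = 7p + 2(1−p) gives p = 2/3.
Player 2's expected payoff is 8·2/3 + 0·1/3 = 16/3.

16/3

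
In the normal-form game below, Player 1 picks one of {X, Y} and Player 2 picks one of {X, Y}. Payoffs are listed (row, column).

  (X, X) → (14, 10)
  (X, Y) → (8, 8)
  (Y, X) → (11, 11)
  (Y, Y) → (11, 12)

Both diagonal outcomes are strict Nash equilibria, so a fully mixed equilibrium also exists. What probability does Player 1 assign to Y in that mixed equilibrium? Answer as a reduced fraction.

Player 1's mix p on X must make Player 2 indifferent between X and Y.
Player 2's payoff from X: 10p + 11(1−p). From Y: 8p + 12(1−p).
Set equal: 2p = 1(1−p) → p = 1/3.
Probability on Y is 1 − 1/3 = 2/3.

2/3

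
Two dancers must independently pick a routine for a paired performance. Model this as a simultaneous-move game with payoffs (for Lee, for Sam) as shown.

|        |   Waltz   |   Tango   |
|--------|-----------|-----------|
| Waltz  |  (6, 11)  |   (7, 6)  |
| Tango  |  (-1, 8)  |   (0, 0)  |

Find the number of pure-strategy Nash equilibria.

1

Both Waltz: Lee gets 6 (best alternative -1); Sam gets 11 (best alternative 6). Neither deviates — NE.
Both Tango is not a NE: Lee would switch to Waltz (7 > 0).
No other cell survives both best-response checks, so there is 1 pure NE.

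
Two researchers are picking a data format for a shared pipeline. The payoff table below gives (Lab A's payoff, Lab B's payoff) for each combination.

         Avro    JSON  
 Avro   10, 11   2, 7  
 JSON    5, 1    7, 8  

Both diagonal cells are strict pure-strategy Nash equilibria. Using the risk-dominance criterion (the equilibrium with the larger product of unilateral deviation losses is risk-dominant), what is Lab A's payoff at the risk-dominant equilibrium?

At both Avro: Lab A loses 10 − 5 = 5 by deviating; Lab B loses 11 − 7 = 4. Product = 5·4 = 20.
At both JSON: Lab A loses 7 − 2 = 5 by deviating; Lab B loses 8 − 1 = 7. Product = 5·7 = 35.
35 > 20, so both JSON is risk-dominant. Lab A's payoff there is 7.

7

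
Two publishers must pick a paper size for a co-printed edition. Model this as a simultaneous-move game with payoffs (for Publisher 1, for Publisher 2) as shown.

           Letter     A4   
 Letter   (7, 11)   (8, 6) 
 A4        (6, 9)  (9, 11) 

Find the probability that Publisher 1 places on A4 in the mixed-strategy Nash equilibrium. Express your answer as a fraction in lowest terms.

Publisher 1's mix p on Letter must make Publisher 2 indifferent between Letter and A4.
Publisher 2's payoff from Letter: 11p + 9(1−p). From A4: 6p + 11(1−p).
Set equal: 5p = 2(1−p) → p = 2/7.
Probability on A4 is 1 − 2/7 = 5/7.

5/7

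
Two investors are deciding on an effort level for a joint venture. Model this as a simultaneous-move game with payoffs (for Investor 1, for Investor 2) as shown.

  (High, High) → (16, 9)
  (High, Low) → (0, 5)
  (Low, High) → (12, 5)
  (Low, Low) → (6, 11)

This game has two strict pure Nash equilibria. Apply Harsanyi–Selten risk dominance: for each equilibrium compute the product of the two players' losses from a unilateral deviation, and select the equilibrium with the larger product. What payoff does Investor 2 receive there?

At both High: Investor 1 loses 16 − 12 = 4 by deviating; Investor 2 loses 9 − 5 = 4. Product = 4·4 = 16.
At both Low: Investor 1 loses 6 − 0 = 6 by deviating; Investor 2 loses 11 − 5 = 6. Product = 6·6 = 36.
36 > 16, so both Low is risk-dominant. Investor 2's payoff there is 11.

11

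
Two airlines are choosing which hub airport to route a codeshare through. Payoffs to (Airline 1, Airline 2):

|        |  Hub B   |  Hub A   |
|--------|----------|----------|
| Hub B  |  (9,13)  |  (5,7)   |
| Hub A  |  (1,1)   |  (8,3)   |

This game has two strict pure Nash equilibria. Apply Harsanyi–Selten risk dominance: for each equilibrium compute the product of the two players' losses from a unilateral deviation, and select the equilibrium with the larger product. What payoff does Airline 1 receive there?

9

At both Hub B: Airline 1 loses 9 − 1 = 8 by deviating; Airline 2 loses 13 − 7 = 6. Product = 8·6 = 48.
At both Hub A: Airline 1 loses 8 − 5 = 3 by deviating; Airline 2 loses 3 − 1 = 2. Product = 3·2 = 6.
48 > 6, so both Hub B is risk-dominant. Airline 1's payoff there is 9.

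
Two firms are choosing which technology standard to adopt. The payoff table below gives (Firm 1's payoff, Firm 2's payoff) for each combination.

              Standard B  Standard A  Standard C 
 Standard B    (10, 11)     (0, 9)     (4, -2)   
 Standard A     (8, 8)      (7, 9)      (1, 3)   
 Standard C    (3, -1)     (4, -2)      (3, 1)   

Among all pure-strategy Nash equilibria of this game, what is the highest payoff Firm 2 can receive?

11

Both Standard B is a pure NE (Firm 1: 10 ≥ 8; Firm 2: 11 ≥ 9). Firm 2 gets 11.
Both Standard A is a pure NE (Firm 1: 7 ≥ 4; Firm 2: 9 ≥ 8). Firm 2 gets 9.
Every other cell has a profitable deviation for at least one player. Highest of {11, 9} is 11.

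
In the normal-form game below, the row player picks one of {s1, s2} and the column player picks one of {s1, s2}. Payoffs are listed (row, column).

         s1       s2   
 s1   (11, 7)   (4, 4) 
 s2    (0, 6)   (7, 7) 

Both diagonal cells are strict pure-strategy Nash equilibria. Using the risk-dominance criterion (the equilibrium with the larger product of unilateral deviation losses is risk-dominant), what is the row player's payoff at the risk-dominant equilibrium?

At both s1: the row player loses 11 − 0 = 11 by deviating; the column player loses 7 − 4 = 3. Product = 11·3 = 33.
At both s2: the row player loses 7 − 4 = 3 by deviating; the column player loses 7 − 6 = 1. Product = 3·1 = 3.
33 > 3, so both s1 is risk-dominant. The row player's payoff there is 11.

11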